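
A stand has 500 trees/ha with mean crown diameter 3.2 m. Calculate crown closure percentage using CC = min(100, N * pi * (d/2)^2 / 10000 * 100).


(d/2)^2 = (3.2/2)^2 = 1.6^2 = 2.56
Crown area = 3.141593 * 2.56 = 8.04248 m^2
N * area / 10000 * 100 = 500 * 8.04248 / 10000 * 100 = 40.2124
CC = min(100, 40.2124) = 40.2124 ≈ 40.2%

40.2%


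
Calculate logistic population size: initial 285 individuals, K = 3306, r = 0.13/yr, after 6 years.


(K - N0)/N0 = (3306 - 285)/285 = 3021/285 = 10.6000
r*t = 0.13 * 6 = 0.78; exp(-0.78) = 0.458406
10.6000 * 0.458406 = 4.85910
1 + 4.85910 = 5.85910
N = 3306 / 5.85910 = 564.250 ≈ 564

564


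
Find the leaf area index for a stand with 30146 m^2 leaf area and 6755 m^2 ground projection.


LAI = 30146 / 6755 = 4.4628 ≈ 4.46

4.46


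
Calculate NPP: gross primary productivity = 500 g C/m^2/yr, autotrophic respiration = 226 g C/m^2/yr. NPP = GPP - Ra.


NPP = GPP - Ra = 500 - 226 = 274 g C/m^2/yr

274 g C/m^2/yr


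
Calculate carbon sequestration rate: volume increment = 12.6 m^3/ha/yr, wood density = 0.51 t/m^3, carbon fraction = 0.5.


C = 12.6 * 0.51 * 0.5 = 3.213 ≈ 3.21 t C/ha/yr

3.21 t C/ha/yr


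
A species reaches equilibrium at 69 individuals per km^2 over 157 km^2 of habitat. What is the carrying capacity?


K = 69 * 157 = 10833 individuals

10833 individuals


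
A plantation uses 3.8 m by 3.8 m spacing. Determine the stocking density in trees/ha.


N = 10000 / 3.8^2 = 10000 / 14.44 = 692.521 ≈ 693 trees/ha

693 trees/ha


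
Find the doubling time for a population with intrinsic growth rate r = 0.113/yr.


td = ln(2) / 0.113 = 0.693147 / 0.113 = 6.13404 ≈ 6.1 years

6.1 years


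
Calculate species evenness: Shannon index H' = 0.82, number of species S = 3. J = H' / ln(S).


ln(3) = 1.09861
J = H' / ln(S) = 0.82 / 1.09861 = 0.746398 ≈ 0.7464

0.7464


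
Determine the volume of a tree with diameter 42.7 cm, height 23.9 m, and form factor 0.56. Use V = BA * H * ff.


(D/200)^2 = (42.7/200)^2 = 0.2135^2 = 0.04558225
BA = 3.141593 * 0.04558225 = 0.143201 m^2
V = 0.143201 * 23.9 * 0.56 = 1.91660 ≈ 1.917 m^3

1.917 m^3


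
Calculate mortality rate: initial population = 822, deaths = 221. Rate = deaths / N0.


Mortality rate = 221 / 822 = 0.268856 ≈ 0.2689

0.2689


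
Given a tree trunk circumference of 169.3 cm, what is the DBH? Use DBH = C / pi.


DBH = C / pi = 169.3 / 3.141593 = 53.8899 ≈ 53.89 cm

53.89 cm


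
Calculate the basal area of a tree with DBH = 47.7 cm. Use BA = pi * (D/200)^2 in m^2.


D/200 = 47.7/200 = 0.2385 m
(D/200)^2 = 0.2385^2 = 0.05688225
BA = 3.141593 * 0.05688225 = 0.178701 ≈ 0.1787 m^2

0.1787 m^2


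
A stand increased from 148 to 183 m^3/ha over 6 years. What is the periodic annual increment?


PAI = (V2 - V1) / period = (183 - 148) / 6 = 35 / 6 = 5.8333 ≈ 5.83 m^3/ha/yr

5.83 m^3/ha/yr


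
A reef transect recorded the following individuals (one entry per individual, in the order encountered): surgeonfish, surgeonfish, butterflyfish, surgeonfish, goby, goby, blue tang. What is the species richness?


Total individuals logged = 7
Distinct species (count of individuals): surgeonfish (3), butterflyfish (1), goby (2), blue tang (1)
Species richness = number of distinct species = 4

4


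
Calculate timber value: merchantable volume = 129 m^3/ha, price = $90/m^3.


Value = 129 * 90 = $11610/ha

$11610/ha


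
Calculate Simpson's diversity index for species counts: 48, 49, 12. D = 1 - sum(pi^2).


Total N = 48 + 49 + 12 = 109
Per-species terms:
  p = 48/109 = 0.440367; p^2 = 0.440367^2 = 0.193923
  p = 49/109 = 0.449541; p^2 = 0.449541^2 = 0.202087
  p = 12/109 = 0.110092; p^2 = 0.110092^2 = 0.012120
sum(p^2) = 0.193923 + 0.202087 + 0.012120 = 0.408130
D = 1 - 0.408130 = 0.591870 ≈ 0.5919

0.5919


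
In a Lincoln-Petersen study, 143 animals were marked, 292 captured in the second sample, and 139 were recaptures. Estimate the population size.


N = M * C / R = 143 * 292 / 139 = 41756 / 139 = 300.40 ≈ 300

300 individuals


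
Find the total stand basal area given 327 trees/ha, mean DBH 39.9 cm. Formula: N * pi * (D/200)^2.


(D/200)^2 = (39.9/200)^2 = 0.1995^2 = 0.03980025
Individual BA = 3.141593 * 0.03980025 = 0.125036 m^2
Stand BA = 327 * 0.125036 = 40.8868 ≈ 40.89 m^2/ha

40.89 m^2/ha


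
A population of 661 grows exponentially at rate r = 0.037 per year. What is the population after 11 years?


r*t = 0.037 * 11 = 0.407
exp(0.407) = 1.50230
N = 661 * 1.50230 = 993.020 ≈ 993

993


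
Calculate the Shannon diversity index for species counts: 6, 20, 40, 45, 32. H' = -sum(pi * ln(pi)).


Total N = 6 + 20 + 40 + 45 + 32 = 143
Per-species terms:
  p = 6/143 = 0.041958; ln(p) = -3.171086; p*ln(p) = 0.041958 * (-3.171086) = -0.133052
  p = 20/143 = 0.139860; ln(p) = -1.967113; p*ln(p) = 0.139860 * (-1.967113) = -0.275120
  p = 40/143 = 0.279720; ln(p) = -1.273966; p*ln(p) = 0.279720 * (-1.273966) = -0.356354
  p = 45/143 = 0.314685; ln(p) = -1.156183; p*ln(p) = 0.314685 * (-1.156183) = -0.363833
  p = 32/143 = 0.223776; ln(p) = -1.497110; p*ln(p) = 0.223776 * (-1.497110) = -0.335017
sum(p*ln(p)) = (-0.133052) + (-0.275120) + (-0.356354) + (-0.363833) + (-0.335017) = -1.463376
H' = -(-1.463376) = 1.463376 ≈ 1.4634

1.4634


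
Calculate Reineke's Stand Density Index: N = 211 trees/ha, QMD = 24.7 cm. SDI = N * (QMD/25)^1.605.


QMD/25 = 24.7/25 = 0.988
(0.988)^1.605 = exp(1.605 * ln(0.988)) = exp(1.605 * (-0.0120726)) = exp(-0.0193765) = 0.980810
SDI = 211 * 0.980810 = 206.951 ≈ 207

207


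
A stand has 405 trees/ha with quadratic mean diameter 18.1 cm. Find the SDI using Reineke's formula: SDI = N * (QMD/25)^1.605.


QMD/25 = 18.1/25 = 0.724
(0.724)^1.605 = exp(1.605 * ln(0.724)) = exp(1.605 * (-0.322964)) = exp(-0.518357) = 0.595498
SDI = 405 * 0.595498 = 241.177 ≈ 241

241


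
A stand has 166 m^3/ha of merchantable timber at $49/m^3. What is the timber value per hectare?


Value = 166 * 49 = $8134/ha

$8134/ha


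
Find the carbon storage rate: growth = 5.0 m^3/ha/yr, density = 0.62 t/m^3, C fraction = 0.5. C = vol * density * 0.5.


C = 5.0 * 0.62 * 0.5 = 1.55 t C/ha/yr

1.55 t C/ha/yr


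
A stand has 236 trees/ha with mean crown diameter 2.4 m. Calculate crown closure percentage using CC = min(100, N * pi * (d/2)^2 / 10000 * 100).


(d/2)^2 = (2.4/2)^2 = 1.2^2 = 1.44
Crown area = 3.141593 * 1.44 = 4.52389 m^2
N * area / 10000 * 100 = 236 * 4.52389 / 10000 * 100 = 10.6764
CC = min(100, 10.6764) = 10.6764 ≈ 10.7%

10.7%


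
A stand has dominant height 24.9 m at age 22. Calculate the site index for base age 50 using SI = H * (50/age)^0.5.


50/22 = 2.27273
(2.27273)^0.5 = 1.50756
SI = 24.9 * 1.50756 = 37.5382 ≈ 37.5 m

37.5 m


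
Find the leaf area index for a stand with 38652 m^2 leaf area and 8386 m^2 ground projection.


LAI = 38652 / 8386 = 4.6091 ≈ 4.61

4.61


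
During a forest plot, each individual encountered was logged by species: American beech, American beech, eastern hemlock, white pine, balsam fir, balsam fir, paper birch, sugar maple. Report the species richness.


Total individuals logged = 8
Distinct species (count of individuals): American beech (2), eastern hemlock (1), white pine (1), balsam fir (2), paper birch (1), sugar maple (1)
Species richness = number of distinct species = 6

6


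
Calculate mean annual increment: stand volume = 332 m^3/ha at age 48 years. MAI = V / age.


MAI = 332 / 48 = 6.9167 ≈ 6.92 m^3/ha/yr

6.92 m^3/ha/yr


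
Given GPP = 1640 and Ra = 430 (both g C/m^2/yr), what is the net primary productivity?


NPP = GPP - Ra = 1640 - 430 = 1210 g C/m^2/yr

1210 g C/m^2/yr


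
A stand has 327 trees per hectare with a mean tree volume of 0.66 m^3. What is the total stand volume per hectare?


V_stand = 327 * 0.66 = 215.82 ≈ 215.8 m^3/ha

215.8 m^3/ha


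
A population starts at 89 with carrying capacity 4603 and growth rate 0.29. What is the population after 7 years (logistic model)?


(K - N0)/N0 = (4603 - 89)/89 = 4514/89 = 50.7191
r*t = 0.29 * 7 = 2.03; exp(-2.03) = 0.131336
50.7191 * 0.131336 = 6.66124
1 + 6.66124 = 7.66124
N = 4603 / 7.66124 = 600.817 ≈ 601

601


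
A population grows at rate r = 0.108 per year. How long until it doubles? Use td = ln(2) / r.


td = ln(2) / 0.108 = 0.693147 / 0.108 = 6.41803 ≈ 6.4 years

6.4 years


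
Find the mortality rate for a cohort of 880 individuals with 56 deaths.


Mortality rate = 56 / 880 = 0.063636 ≈ 0.0636

0.0636


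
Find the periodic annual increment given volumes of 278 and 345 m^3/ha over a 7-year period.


PAI = (V2 - V1) / period = (345 - 278) / 7 = 67 / 7 = 9.5714 ≈ 9.57 m^3/ha/yr

9.57 m^3/ha/yr


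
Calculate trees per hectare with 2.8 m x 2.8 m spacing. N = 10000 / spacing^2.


N = 10000 / 2.8^2 = 10000 / 7.84 = 1275.51 ≈ 1276 trees/ha

1276 trees/ha


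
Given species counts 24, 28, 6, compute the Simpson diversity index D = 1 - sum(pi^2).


Total N = 24 + 28 + 6 = 58
Per-species terms:
  p = 24/58 = 0.413793; p^2 = 0.413793^2 = 0.171225
  p = 28/58 = 0.482759; p^2 = 0.482759^2 = 0.233056
  p = 6/58 = 0.103448; p^2 = 0.103448^2 = 0.010701
sum(p^2) = 0.171225 + 0.233056 + 0.010701 = 0.414982
D = 1 - 0.414982 = 0.585018 ≈ 0.5850

0.5850


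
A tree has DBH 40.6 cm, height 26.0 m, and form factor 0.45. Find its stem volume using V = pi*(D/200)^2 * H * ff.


(D/200)^2 = (40.6/200)^2 = 0.203^2 = 0.041209
BA = 3.141593 * 0.041209 = 0.129462 m^2
V = 0.129462 * 26.0 * 0.45 = 1.51471 ≈ 1.515 m^3

1.515 m^3


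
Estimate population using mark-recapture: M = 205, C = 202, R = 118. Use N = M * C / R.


N = M * C / R = 205 * 202 / 118 = 41410 / 118 = 350.93 ≈ 351

351 individuals


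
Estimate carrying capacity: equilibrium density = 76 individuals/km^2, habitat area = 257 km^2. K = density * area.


K = 76 * 257 = 19532 individuals

19532 individuals


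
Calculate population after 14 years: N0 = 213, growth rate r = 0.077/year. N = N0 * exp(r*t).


r*t = 0.077 * 14 = 1.078
exp(1.078) = 2.93880
N = 213 * 2.93880 = 625.964 ≈ 626

626


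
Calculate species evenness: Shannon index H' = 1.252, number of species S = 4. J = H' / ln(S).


ln(4) = 1.38629
J = H' / ln(S) = 1.252 / 1.38629 = 0.903130 ≈ 0.9031

0.9031


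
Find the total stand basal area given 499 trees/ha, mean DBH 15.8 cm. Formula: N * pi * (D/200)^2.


(D/200)^2 = (15.8/200)^2 = 0.079^2 = 0.006241
Individual BA = 3.141593 * 0.006241 = 0.0196067 m^2
Stand BA = 499 * 0.0196067 = 9.78374 ≈ 9.78 m^2/ha

9.78 m^2/ha


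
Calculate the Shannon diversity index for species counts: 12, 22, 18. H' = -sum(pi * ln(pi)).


Total N = 12 + 22 + 18 = 52
Per-species terms:
  p = 12/52 = 0.230769; ln(p) = -1.466338; p*ln(p) = 0.230769 * (-1.466338) = -0.338385
  p = 22/52 = 0.423077; ln(p) = -0.860201; p*ln(p) = 0.423077 * (-0.860201) = -0.363931
  p = 18/52 = 0.346154; ln(p) = -1.060872; p*ln(p) = 0.346154 * (-1.060872) = -0.367225
sum(p*ln(p)) = (-0.338385) + (-0.363931) + (-0.367225) = -1.069541
H' = -(-1.069541) = 1.069541 ≈ 1.0695

1.0695


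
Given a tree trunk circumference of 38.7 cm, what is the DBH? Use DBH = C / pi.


DBH = C / pi = 38.7 / 3.141593 = 12.3186 ≈ 12.32 cm

12.32 cm


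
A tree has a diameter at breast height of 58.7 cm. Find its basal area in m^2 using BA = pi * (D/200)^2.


D/200 = 58.7/200 = 0.2935 m
(D/200)^2 = 0.2935^2 = 0.08614225
BA = 3.141593 * 0.08614225 = 0.270624 ≈ 0.2706 m^2

0.2706 m^2


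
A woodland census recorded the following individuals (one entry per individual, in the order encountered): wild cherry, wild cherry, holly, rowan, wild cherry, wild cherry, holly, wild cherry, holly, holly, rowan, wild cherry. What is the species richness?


Total individuals logged = 12
Distinct species (count of individuals): wild cherry (6), holly (4), rowan (2)
Species richness = number of distinct species = 3

3


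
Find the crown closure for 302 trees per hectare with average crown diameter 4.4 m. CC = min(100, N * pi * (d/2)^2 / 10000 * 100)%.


(d/2)^2 = (4.4/2)^2 = 2.2^2 = 4.84
Crown area = 3.141593 * 4.84 = 15.2053 m^2
N * area / 10000 * 100 = 302 * 15.2053 / 10000 * 100 = 45.9200
CC = min(100, 45.9200) = 45.9200 ≈ 45.9%

45.9%


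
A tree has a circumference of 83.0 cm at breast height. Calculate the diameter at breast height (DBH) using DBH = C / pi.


DBH = C / pi = 83.0 / 3.141593 = 26.4197 ≈ 26.42 cm

26.42 cm


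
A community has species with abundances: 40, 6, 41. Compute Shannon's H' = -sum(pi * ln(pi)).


Total N = 40 + 6 + 41 = 87
Per-species terms:
  p = 40/87 = 0.459770; ln(p) = -0.777029; p*ln(p) = 0.459770 * (-0.777029) = -0.357255
  p = 6/87 = 0.068966; ln(p) = -2.674142; p*ln(p) = 0.068966 * (-2.674142) = -0.184425
  p = 41/87 = 0.471264; ln(p) = -0.752337; p*ln(p) = 0.471264 * (-0.752337) = -0.354549
sum(p*ln(p)) = (-0.357255) + (-0.184425) + (-0.354549) = -0.896229
H' = -(-0.896229) = 0.896229 ≈ 0.8962

0.8962


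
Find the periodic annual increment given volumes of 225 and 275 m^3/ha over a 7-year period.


PAI = (V2 - V1) / period = (275 - 225) / 7 = 50 / 7 = 7.1429 ≈ 7.14 m^3/ha/yr

7.14 m^3/ha/yr


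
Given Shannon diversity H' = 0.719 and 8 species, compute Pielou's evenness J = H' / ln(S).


ln(8) = 2.07944
J = H' / ln(S) = 0.719 / 2.07944 = 0.345766 ≈ 0.3458

0.3458


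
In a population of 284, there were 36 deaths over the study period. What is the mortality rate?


Mortality rate = 36 / 284 = 0.126761 ≈ 0.1268

0.1268


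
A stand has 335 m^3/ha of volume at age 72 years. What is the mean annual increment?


MAI = 335 / 72 = 4.6528 ≈ 4.65 m^3/ha/yr

4.65 m^3/ha/yr


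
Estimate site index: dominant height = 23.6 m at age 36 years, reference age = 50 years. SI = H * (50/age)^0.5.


50/36 = 1.38889
(1.38889)^0.5 = 1.17851
SI = 23.6 * 1.17851 = 27.8128 ≈ 27.8 m

27.8 m


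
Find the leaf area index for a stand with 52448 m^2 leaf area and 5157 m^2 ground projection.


LAI = 52448 / 5157 = 10.1703 ≈ 10.17

10.17


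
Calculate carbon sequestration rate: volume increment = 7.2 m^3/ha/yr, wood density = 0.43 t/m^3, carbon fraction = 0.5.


C = 7.2 * 0.43 * 0.5 = 1.548 ≈ 1.55 t C/ha/yr

1.55 t C/ha/yr


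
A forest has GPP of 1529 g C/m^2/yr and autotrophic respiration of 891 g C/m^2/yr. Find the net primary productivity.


NPP = GPP - Ra = 1529 - 891 = 638 g C/m^2/yr

638 g C/m^2/yr


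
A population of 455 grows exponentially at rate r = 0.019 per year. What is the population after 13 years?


r*t = 0.019 * 13 = 0.247
exp(0.247) = 1.28018
N = 455 * 1.28018 = 582.482 ≈ 582

582


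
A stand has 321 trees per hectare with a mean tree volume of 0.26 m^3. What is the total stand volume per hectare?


V_stand = 321 * 0.26 = 83.46 ≈ 83.5 m^3/ha

83.5 m^3/ha


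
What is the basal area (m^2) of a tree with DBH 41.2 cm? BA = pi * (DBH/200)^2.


D/200 = 41.2/200 = 0.206 m
(D/200)^2 = 0.206^2 = 0.042436
BA = 3.141593 * 0.042436 = 0.133317 ≈ 0.1333 m^2

0.1333 m^2


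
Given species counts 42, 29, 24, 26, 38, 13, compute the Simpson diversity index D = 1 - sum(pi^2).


Total N = 42 + 29 + 24 + 26 + 38 + 13 = 172
Per-species terms:
  p = 42/172 = 0.244186; p^2 = 0.244186^2 = 0.059627
  p = 29/172 = 0.168605; p^2 = 0.168605^2 = 0.028428
  p = 24/172 = 0.139535; p^2 = 0.139535^2 = 0.019470
  p = 26/172 = 0.151163; p^2 = 0.151163^2 = 0.022850
  p = 38/172 = 0.220930; p^2 = 0.220930^2 = 0.048810
  p = 13/172 = 0.075581; p^2 = 0.075581^2 = 0.005712
sum(p^2) = 0.059627 + 0.028428 + 0.019470 + 0.022850 + 0.048810 + 0.005712 = 0.184897
D = 1 - 0.184897 = 0.815103 ≈ 0.8151

0.8151


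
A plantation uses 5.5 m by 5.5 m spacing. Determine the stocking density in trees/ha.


N = 10000 / 5.5^2 = 10000 / 30.25 = 330.579 ≈ 331 trees/ha

331 trees/ha


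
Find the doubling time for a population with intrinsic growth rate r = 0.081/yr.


td = ln(2) / 0.081 = 0.693147 / 0.081 = 8.55737 ≈ 8.6 years

8.6 years


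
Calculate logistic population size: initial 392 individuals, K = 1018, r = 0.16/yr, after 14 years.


(K - N0)/N0 = (1018 - 392)/392 = 626/392 = 1.59694
r*t = 0.16 * 14 = 2.24; exp(-2.24) = 0.106459
1.59694 * 0.106459 = 0.170009
1 + 0.170009 = 1.17001
N = 1018 / 1.17001 = 870.078 ≈ 870

870


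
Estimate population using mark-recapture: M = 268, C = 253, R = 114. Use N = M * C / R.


N = M * C / R = 268 * 253 / 114 = 67804 / 114 = 594.77 ≈ 595

595 individuals


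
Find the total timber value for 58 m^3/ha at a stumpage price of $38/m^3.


Value = 58 * 38 = $2204/ha

$2204/ha


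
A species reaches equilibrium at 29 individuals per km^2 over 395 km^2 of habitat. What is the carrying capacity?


K = 29 * 395 = 11455 individuals

11455 individuals


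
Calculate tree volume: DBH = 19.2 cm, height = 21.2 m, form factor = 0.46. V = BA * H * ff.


(D/200)^2 = (19.2/200)^2 = 0.096^2 = 0.009216
BA = 3.141593 * 0.009216 = 0.0289529 m^2
V = 0.0289529 * 21.2 * 0.46 = 0.282349 ≈ 0.282 m^3

0.282 m^3


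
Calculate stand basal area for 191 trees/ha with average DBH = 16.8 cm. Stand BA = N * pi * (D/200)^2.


(D/200)^2 = (16.8/200)^2 = 0.084^2 = 0.007056
Individual BA = 3.141593 * 0.007056 = 0.0221671 m^2
Stand BA = 191 * 0.0221671 = 4.23392 ≈ 4.23 m^2/ha

4.23 m^2/ha


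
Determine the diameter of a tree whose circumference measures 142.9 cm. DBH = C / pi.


DBH = C / pi = 142.9 / 3.141593 = 45.4865 ≈ 45.49 cm

45.49 cm


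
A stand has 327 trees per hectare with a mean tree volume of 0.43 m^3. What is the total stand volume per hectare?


V_stand = 327 * 0.43 = 140.61 ≈ 140.6 m^3/ha

140.6 m^3/ha


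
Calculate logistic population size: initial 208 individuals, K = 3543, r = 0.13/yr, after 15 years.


(K - N0)/N0 = (3543 - 208)/208 = 3335/208 = 16.0337
r*t = 0.13 * 15 = 1.95; exp(-1.95) = 0.142274
16.0337 * 0.142274 = 2.28118
1 + 2.28118 = 3.28118
N = 3543 / 3.28118 = 1079.79 ≈ 1080

1080


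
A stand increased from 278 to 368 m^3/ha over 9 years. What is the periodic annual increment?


PAI = (V2 - V1) / period = (368 - 278) / 9 = 90 / 9 = 10.00 m^3/ha/yr

10.00 m^3/ha/yr


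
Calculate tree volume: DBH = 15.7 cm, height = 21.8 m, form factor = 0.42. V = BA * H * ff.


(D/200)^2 = (15.7/200)^2 = 0.0785^2 = 0.00616225
BA = 3.141593 * 0.00616225 = 0.0193593 m^2
V = 0.0193593 * 21.8 * 0.42 = 0.177254 ≈ 0.177 m^3

0.177 m^3


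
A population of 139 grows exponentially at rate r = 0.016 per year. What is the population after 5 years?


r*t = 0.016 * 5 = 0.08
exp(0.08) = 1.08329
N = 139 * 1.08329 = 150.577 ≈ 151

151


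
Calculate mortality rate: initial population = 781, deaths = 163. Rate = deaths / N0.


Mortality rate = 163 / 781 = 0.208707 ≈ 0.2087

0.2087


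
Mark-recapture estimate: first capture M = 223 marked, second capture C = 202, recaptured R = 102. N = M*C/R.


N = M * C / R = 223 * 202 / 102 = 45046 / 102 = 441.63 ≈ 442

442 individuals


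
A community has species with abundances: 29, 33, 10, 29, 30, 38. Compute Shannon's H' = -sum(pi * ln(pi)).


Total N = 29 + 33 + 10 + 29 + 30 + 38 = 169
Per-species terms:
  p = 29/169 = 0.171598; ln(p) = -1.762601; p*ln(p) = 0.171598 * (-1.762601) = -0.302459
  p = 33/169 = 0.195266; ln(p) = -1.633393; p*ln(p) = 0.195266 * (-1.633393) = -0.318946
  p = 10/169 = 0.059172; ln(p) = -2.827307; p*ln(p) = 0.059172 * (-2.827307) = -0.167297
  p = 29/169 = 0.171598; ln(p) = -1.762601; p*ln(p) = 0.171598 * (-1.762601) = -0.302459
  p = 30/169 = 0.177515; ln(p) = -1.728700; p*ln(p) = 0.177515 * (-1.728700) = -0.306870
  p = 38/169 = 0.224852; ln(p) = -1.492313; p*ln(p) = 0.224852 * (-1.492313) = -0.335550
sum(p*ln(p)) = (-0.302459) + (-0.318946) + (-0.167297) + (-0.302459) + (-0.306870) + (-0.335550) = -1.733581
H' = -(-1.733581) = 1.733581 ≈ 1.7336

1.7336


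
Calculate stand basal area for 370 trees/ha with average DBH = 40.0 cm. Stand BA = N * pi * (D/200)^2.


(D/200)^2 = (40.0/200)^2 = 0.2^2 = 0.04
Individual BA = 3.141593 * 0.04 = 0.125664 m^2
Stand BA = 370 * 0.125664 = 46.4957 ≈ 46.50 m^2/ha

46.50 m^2/ha


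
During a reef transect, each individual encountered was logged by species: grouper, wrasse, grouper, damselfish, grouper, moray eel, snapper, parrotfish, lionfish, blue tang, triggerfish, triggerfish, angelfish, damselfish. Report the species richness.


Total individuals logged = 14
Distinct species (count of individuals): grouper (3), wrasse (1), damselfish (2), moray eel (1), snapper (1), parrotfish (1), lionfish (1), blue tang (1), triggerfish (2), angelfish (1)
Species richness = number of distinct species = 10

10


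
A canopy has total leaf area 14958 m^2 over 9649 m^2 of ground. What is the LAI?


LAI = 14958 / 9649 = 1.5502 ≈ 1.55

1.55


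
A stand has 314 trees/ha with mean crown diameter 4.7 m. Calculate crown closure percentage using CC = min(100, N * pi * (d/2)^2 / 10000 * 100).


(d/2)^2 = (4.7/2)^2 = 2.35^2 = 5.5225
Crown area = 3.141593 * 5.5225 = 17.3494 m^2
N * area / 10000 * 100 = 314 * 17.3494 / 10000 * 100 = 54.4771
CC = min(100, 54.4771) = 54.4771 ≈ 54.5%

54.5%


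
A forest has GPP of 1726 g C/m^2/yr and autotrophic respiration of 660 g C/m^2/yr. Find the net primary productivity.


NPP = GPP - Ra = 1726 - 660 = 1066 g C/m^2/yr

1066 g C/m^2/yr


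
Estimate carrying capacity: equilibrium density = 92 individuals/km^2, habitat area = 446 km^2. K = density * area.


K = 92 * 446 = 41032 individuals

41032 individuals


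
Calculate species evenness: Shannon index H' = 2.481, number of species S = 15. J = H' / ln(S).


ln(15) = 2.70805
J = H' / ln(S) = 2.481 / 2.70805 = 0.916157 ≈ 0.9162

0.9162


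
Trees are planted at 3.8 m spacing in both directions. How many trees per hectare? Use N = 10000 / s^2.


N = 10000 / 3.8^2 = 10000 / 14.44 = 692.521 ≈ 693 trees/ha

693 trees/ha


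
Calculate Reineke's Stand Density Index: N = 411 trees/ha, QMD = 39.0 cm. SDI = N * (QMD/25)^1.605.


QMD/25 = 39.0/25 = 1.56
(1.56)^1.605 = exp(1.605 * ln(1.56)) = exp(1.605 * 0.444686) = exp(0.713721) = 2.04157
SDI = 411 * 2.04157 = 839.085 ≈ 839

839


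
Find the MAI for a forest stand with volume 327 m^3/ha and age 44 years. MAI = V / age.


MAI = 327 / 44 = 7.4318 ≈ 7.43 m^3/ha/yr

7.43 m^3/ha/yr


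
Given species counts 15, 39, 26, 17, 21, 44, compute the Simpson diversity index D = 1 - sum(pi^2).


Total N = 15 + 39 + 26 + 17 + 21 + 44 = 162
Per-species terms:
  p = 15/162 = 0.092593; p^2 = 0.092593^2 = 0.008573
  p = 39/162 = 0.240741; p^2 = 0.240741^2 = 0.057956
  p = 26/162 = 0.160494; p^2 = 0.160494^2 = 0.025758
  p = 17/162 = 0.104938; p^2 = 0.104938^2 = 0.011012
  p = 21/162 = 0.129630; p^2 = 0.129630^2 = 0.016804
  p = 44/162 = 0.271605; p^2 = 0.271605^2 = 0.073769
sum(p^2) = 0.008573 + 0.057956 + 0.025758 + 0.011012 + 0.016804 + 0.073769 = 0.193872
D = 1 - 0.193872 = 0.806128 ≈ 0.8061

0.8061


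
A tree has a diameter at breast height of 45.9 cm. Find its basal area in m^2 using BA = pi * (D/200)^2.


D/200 = 45.9/200 = 0.2295 m
(D/200)^2 = 0.2295^2 = 0.05267025
BA = 3.141593 * 0.05267025 = 0.165468 ≈ 0.1655 m^2

0.1655 m^2


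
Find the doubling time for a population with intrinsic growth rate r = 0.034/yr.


td = ln(2) / 0.034 = 0.693147 / 0.034 = 20.3867 ≈ 20.4 years

20.4 years


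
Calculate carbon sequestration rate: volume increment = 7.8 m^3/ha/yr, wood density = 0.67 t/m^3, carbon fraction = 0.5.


C = 7.8 * 0.67 * 0.5 = 2.613 ≈ 2.61 t C/ha/yr

2.61 t C/ha/yr


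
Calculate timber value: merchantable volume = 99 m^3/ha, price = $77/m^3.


Value = 99 * 77 = $7623/ha

$7623/ha


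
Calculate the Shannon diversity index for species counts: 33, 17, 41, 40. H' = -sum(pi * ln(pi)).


Total N = 33 + 17 + 41 + 40 = 131
Per-species terms:
  p = 33/131 = 0.251908; ln(p) = -1.378691; p*ln(p) = 0.251908 * (-1.378691) = -0.347303
  p = 17/131 = 0.129771; ln(p) = -2.041984; p*ln(p) = 0.129771 * (-2.041984) = -0.264990
  p = 41/131 = 0.312977; ln(p) = -1.161626; p*ln(p) = 0.312977 * (-1.161626) = -0.363562
  p = 40/131 = 0.305344; ln(p) = -1.186316; p*ln(p) = 0.305344 * (-1.186316) = -0.362234
sum(p*ln(p)) = (-0.347303) + (-0.264990) + (-0.363562) + (-0.362234) = -1.338089
H' = -(-1.338089) = 1.338089 ≈ 1.3381

1.3381


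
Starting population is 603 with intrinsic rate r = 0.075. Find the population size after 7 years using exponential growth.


r*t = 0.075 * 7 = 0.525
exp(0.525) = 1.69046
N = 603 * 1.69046 = 1019.35 ≈ 1019

1019


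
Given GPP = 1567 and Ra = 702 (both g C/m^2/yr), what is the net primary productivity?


NPP = GPP - Ra = 1567 - 702 = 865 g C/m^2/yr

865 g C/m^2/yr


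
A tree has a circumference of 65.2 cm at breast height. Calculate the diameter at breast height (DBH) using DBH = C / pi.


DBH = C / pi = 65.2 / 3.141593 = 20.7538 ≈ 20.75 cm

20.75 cm


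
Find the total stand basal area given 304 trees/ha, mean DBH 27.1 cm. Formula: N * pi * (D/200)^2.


(D/200)^2 = (27.1/200)^2 = 0.1355^2 = 0.01836025
Individual BA = 3.141593 * 0.01836025 = 0.0576804 m^2
Stand BA = 304 * 0.0576804 = 17.5348 ≈ 17.53 m^2/ha

17.53 m^2/ha


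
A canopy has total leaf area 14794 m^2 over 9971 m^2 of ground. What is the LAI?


LAI = 14794 / 9971 = 1.4837 ≈ 1.48

1.48


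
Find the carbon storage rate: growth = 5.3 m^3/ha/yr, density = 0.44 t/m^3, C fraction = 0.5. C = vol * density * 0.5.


C = 5.3 * 0.44 * 0.5 = 1.166 ≈ 1.17 t C/ha/yr

1.17 t C/ha/yr


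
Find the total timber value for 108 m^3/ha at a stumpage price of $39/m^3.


Value = 108 * 39 = $4212/ha

$4212/ha


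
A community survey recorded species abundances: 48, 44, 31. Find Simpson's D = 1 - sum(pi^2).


Total N = 48 + 44 + 31 = 123
Per-species terms:
  p = 48/123 = 0.390244; p^2 = 0.390244^2 = 0.152290
  p = 44/123 = 0.357724; p^2 = 0.357724^2 = 0.127966
  p = 31/123 = 0.252033; p^2 = 0.252033^2 = 0.063521
sum(p^2) = 0.152290 + 0.127966 + 0.063521 = 0.343777
D = 1 - 0.343777 = 0.656223 ≈ 0.6562

0.6562


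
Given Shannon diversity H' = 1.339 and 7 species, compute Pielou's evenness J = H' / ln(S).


ln(7) = 1.94591
J = H' / ln(S) = 1.339 / 1.94591 = 0.688110 ≈ 0.6881

0.6881


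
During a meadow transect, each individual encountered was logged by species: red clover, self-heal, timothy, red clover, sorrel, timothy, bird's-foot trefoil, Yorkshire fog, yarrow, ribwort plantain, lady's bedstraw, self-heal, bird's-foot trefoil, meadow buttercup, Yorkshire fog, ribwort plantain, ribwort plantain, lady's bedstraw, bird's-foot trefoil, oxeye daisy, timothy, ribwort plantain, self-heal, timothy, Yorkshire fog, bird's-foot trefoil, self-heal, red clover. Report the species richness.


Total individuals logged = 28
Distinct species (count of individuals): red clover (3), self-heal (4), timothy (4), sorrel (1), bird's-foot trefoil (4), Yorkshire fog (3), yarrow (1), ribwort plantain (4), lady's bedstraw (2), meadow buttercup (1), oxeye daisy (1)
Species richness = number of distinct species = 11

11


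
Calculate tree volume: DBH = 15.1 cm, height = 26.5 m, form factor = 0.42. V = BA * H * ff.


(D/200)^2 = (15.1/200)^2 = 0.0755^2 = 0.00570025
BA = 3.141593 * 0.00570025 = 0.0179079 m^2
V = 0.0179079 * 26.5 * 0.42 = 0.199315 ≈ 0.199 m^3

0.199 m^3


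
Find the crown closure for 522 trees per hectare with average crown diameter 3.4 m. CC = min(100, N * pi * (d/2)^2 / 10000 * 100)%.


(d/2)^2 = (3.4/2)^2 = 1.7^2 = 2.89
Crown area = 3.141593 * 2.89 = 9.07920 m^2
N * area / 10000 * 100 = 522 * 9.07920 / 10000 * 100 = 47.3934
CC = min(100, 47.3934) = 47.3934 ≈ 47.4%

47.4%


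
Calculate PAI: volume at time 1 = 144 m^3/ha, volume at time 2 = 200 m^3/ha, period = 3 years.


PAI = (V2 - V1) / period = (200 - 144) / 3 = 56 / 3 = 18.6667 ≈ 18.67 m^3/ha/yr

18.67 m^3/ha/yr


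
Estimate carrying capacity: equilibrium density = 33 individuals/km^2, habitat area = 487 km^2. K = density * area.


K = 33 * 487 = 16071 individuals

16071 individuals


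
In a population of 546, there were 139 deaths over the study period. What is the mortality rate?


Mortality rate = 139 / 546 = 0.254579 ≈ 0.2546

0.2546


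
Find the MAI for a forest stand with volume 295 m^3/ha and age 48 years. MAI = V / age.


MAI = 295 / 48 = 6.1458 ≈ 6.15 m^3/ha/yr

6.15 m^3/ha/yr


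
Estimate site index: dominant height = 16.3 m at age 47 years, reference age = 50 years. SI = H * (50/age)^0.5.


50/47 = 1.06383
(1.06383)^0.5 = 1.03142
SI = 16.3 * 1.03142 = 16.8121 ≈ 16.8 m

16.8 m


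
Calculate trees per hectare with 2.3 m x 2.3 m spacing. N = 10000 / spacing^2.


N = 10000 / 2.3^2 = 10000 / 5.29 = 1890.36 ≈ 1890 trees/ha

1890 trees/ha


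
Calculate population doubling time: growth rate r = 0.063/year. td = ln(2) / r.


td = ln(2) / 0.063 = 0.693147 / 0.063 = 11.0023 ≈ 11.0 years

11.0 years


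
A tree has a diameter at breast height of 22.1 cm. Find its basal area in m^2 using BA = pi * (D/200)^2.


D/200 = 22.1/200 = 0.1105 m
(D/200)^2 = 0.1105^2 = 0.01221025
BA = 3.141593 * 0.01221025 = 0.0383596 ≈ 0.0384 m^2

0.0384 m^2


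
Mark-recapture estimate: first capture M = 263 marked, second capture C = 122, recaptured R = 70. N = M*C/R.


N = M * C / R = 263 * 122 / 70 = 32086 / 70 = 458.37 ≈ 458

458 individuals


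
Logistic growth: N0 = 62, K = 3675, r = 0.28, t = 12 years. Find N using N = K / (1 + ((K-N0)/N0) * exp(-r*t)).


(K - N0)/N0 = (3675 - 62)/62 = 3613/62 = 58.2742
r*t = 0.28 * 12 = 3.36; exp(-3.36) = 0.0347353
58.2742 * 0.0347353 = 2.02417
1 + 2.02417 = 3.02417
N = 3675 / 3.02417 = 1215.21 ≈ 1215

1215


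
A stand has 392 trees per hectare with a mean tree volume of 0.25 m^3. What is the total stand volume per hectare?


V_stand = 392 * 0.25 = 98.0 m^3/ha

98.0 m^3/ha


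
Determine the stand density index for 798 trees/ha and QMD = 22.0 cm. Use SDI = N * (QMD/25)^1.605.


QMD/25 = 22.0/25 = 0.88
(0.88)^1.605 = exp(1.605 * ln(0.88)) = exp(1.605 * (-0.127833)) = exp(-0.205172) = 0.814507
SDI = 798 * 0.814507 = 649.977 ≈ 650

650


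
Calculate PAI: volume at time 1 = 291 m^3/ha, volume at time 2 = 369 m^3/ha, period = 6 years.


PAI = (V2 - V1) / period = (369 - 291) / 6 = 78 / 6 = 13.00 m^3/ha/yr

13.00 m^3/ha/yr


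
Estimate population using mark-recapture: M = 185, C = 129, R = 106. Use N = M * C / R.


N = M * C / R = 185 * 129 / 106 = 23865 / 106 = 225.14 ≈ 225

225 individuals


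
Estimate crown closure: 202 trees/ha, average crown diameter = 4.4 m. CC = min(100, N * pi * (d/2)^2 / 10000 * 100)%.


(d/2)^2 = (4.4/2)^2 = 2.2^2 = 4.84
Crown area = 3.141593 * 4.84 = 15.2053 m^2
N * area / 10000 * 100 = 202 * 15.2053 / 10000 * 100 = 30.7147
CC = min(100, 30.7147) = 30.7147 ≈ 30.7%

30.7%


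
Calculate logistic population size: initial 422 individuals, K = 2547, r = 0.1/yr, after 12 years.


(K - N0)/N0 = (2547 - 422)/422 = 2125/422 = 5.03555
r*t = 0.1 * 12 = 1.2; exp(-1.2) = 0.301194
5.03555 * 0.301194 = 1.51668
1 + 1.51668 = 2.51668
N = 2547 / 2.51668 = 1012.05 ≈ 1012

1012


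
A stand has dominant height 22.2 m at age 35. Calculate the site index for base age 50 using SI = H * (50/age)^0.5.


50/35 = 1.42857
(1.42857)^0.5 = 1.19523
SI = 22.2 * 1.19523 = 26.5341 ≈ 26.5 m

26.5 m


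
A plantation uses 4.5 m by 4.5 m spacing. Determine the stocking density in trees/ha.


N = 10000 / 4.5^2 = 10000 / 20.25 = 493.827 ≈ 494 trees/ha

494 trees/ha


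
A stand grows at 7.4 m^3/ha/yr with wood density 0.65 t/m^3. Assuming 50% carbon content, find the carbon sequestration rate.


C = 7.4 * 0.65 * 0.5 = 2.405 ≈ 2.41 t C/ha/yr

2.41 t C/ha/yr


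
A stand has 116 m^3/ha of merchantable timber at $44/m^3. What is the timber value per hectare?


Value = 116 * 44 = $5104/ha

$5104/ha


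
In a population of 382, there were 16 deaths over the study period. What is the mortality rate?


Mortality rate = 16 / 382 = 0.041885 ≈ 0.0419

0.0419


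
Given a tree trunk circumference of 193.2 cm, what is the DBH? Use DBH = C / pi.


DBH = C / pi = 193.2 / 3.141593 = 61.4975 ≈ 61.50 cm

61.50 cm


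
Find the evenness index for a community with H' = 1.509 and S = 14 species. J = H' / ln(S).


ln(14) = 2.63906
J = H' / ln(S) = 1.509 / 2.63906 = 0.571795 ≈ 0.5718

0.5718


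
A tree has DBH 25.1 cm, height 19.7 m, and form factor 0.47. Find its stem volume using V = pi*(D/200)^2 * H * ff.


(D/200)^2 = (25.1/200)^2 = 0.1255^2 = 0.01575025
BA = 3.141593 * 0.01575025 = 0.0494809 m^2
V = 0.0494809 * 19.7 * 0.47 = 0.458144 ≈ 0.458 m^3

0.458 m^3


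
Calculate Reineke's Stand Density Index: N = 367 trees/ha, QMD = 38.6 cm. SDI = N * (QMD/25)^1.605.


QMD/25 = 38.6/25 = 1.544
(1.544)^1.605 = exp(1.605 * ln(1.544)) = exp(1.605 * 0.434376) = exp(0.697173) = 2.00807
SDI = 367 * 2.00807 = 736.962 ≈ 737

737


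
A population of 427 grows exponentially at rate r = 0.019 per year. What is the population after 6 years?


r*t = 0.019 * 6 = 0.114
exp(0.114) = 1.12075
N = 427 * 1.12075 = 478.560 ≈ 479

479


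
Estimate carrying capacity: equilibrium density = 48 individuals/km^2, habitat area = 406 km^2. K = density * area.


K = 48 * 406 = 19488 individuals

19488 individuals


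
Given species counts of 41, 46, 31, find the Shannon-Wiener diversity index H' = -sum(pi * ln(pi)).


Total N = 41 + 46 + 31 = 118
Per-species terms:
  p = 41/118 = 0.347458; ln(p) = -1.057111; p*ln(p) = 0.347458 * (-1.057111) = -0.367302
  p = 46/118 = 0.389831; ln(p) = -0.942042; p*ln(p) = 0.389831 * (-0.942042) = -0.367237
  p = 31/118 = 0.262712; ln(p) = -1.336697; p*ln(p) = 0.262712 * (-1.336697) = -0.351166
sum(p*ln(p)) = (-0.367302) + (-0.367237) + (-0.351166) = -1.085705
H' = -(-1.085705) = 1.085705 ≈ 1.0857

1.0857


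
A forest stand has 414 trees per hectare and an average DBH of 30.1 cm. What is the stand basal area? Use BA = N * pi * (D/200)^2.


(D/200)^2 = (30.1/200)^2 = 0.1505^2 = 0.02265025
Individual BA = 3.141593 * 0.02265025 = 0.0711579 m^2
Stand BA = 414 * 0.0711579 = 29.4594 ≈ 29.46 m^2/ha

29.46 m^2/ha


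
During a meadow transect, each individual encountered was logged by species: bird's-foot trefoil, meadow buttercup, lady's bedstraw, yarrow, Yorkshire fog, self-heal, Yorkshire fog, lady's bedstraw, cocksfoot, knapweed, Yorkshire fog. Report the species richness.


Total individuals logged = 11
Distinct species (count of individuals): bird's-foot trefoil (1), meadow buttercup (1), lady's bedstraw (2), yarrow (1), Yorkshire fog (3), self-heal (1), cocksfoot (1), knapweed (1)
Species richness = number of distinct species = 8

8


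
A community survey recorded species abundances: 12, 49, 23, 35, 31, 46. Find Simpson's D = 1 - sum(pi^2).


Total N = 12 + 49 + 23 + 35 + 31 + 46 = 196
Per-species terms:
  p = 12/196 = 0.061224; p^2 = 0.061224^2 = 0.003748
  p = 49/196 = 0.250000; p^2 = 0.250000^2 = 0.062500
  p = 23/196 = 0.117347; p^2 = 0.117347^2 = 0.013770
  p = 35/196 = 0.178571; p^2 = 0.178571^2 = 0.031888
  p = 31/196 = 0.158163; p^2 = 0.158163^2 = 0.025016
  p = 46/196 = 0.234694; p^2 = 0.234694^2 = 0.055081
sum(p^2) = 0.003748 + 0.062500 + 0.013770 + 0.031888 + 0.025016 + 0.055081 = 0.192003
D = 1 - 0.192003 = 0.807997 ≈ 0.8080

0.8080


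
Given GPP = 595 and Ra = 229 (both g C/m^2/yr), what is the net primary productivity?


NPP = GPP - Ra = 595 - 229 = 366 g C/m^2/yr

366 g C/m^2/yr


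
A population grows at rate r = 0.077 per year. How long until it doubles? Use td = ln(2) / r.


td = ln(2) / 0.077 = 0.693147 / 0.077 = 9.00191 ≈ 9.0 years

9.0 years


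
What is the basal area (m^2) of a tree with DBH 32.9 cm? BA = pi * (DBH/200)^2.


D/200 = 32.9/200 = 0.1645 m
(D/200)^2 = 0.1645^2 = 0.02706025
BA = 3.141593 * 0.02706025 = 0.0850123 ≈ 0.0850 m^2

0.0850 m^2


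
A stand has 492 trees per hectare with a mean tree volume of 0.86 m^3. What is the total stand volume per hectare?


V_stand = 492 * 0.86 = 423.12 ≈ 423.1 m^3/ha

423.1 m^3/ha


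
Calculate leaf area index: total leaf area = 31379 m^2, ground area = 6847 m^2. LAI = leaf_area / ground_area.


LAI = 31379 / 6847 = 4.5829 ≈ 4.58

4.58


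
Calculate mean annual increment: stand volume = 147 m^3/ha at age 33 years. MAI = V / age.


MAI = 147 / 33 = 4.4545 ≈ 4.45 m^3/ha/yr

4.45 m^3/ha/yr


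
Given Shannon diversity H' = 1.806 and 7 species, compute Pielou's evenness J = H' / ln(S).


ln(7) = 1.94591
J = H' / ln(S) = 1.806 / 1.94591 = 0.928100 ≈ 0.9281

0.9281


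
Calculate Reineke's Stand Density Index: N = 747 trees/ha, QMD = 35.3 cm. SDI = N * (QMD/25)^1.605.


QMD/25 = 35.3/25 = 1.412
(1.412)^1.605 = exp(1.605 * ln(1.412)) = exp(1.605 * 0.345007) = exp(0.553736) = 1.73974
SDI = 747 * 1.73974 = 1299.59 ≈ 1300

1300


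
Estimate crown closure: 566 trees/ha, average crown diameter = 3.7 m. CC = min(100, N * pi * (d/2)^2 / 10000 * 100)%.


(d/2)^2 = (3.7/2)^2 = 1.85^2 = 3.4225
Crown area = 3.141593 * 3.4225 = 10.7521 m^2
N * area / 10000 * 100 = 566 * 10.7521 / 10000 * 100 = 60.8569
CC = min(100, 60.8569) = 60.8569 ≈ 60.9%

60.9%


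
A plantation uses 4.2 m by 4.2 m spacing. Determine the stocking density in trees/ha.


N = 10000 / 4.2^2 = 10000 / 17.64 = 566.893 ≈ 567 trees/ha

567 trees/ha


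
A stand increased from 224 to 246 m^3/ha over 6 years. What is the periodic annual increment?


PAI = (V2 - V1) / period = (246 - 224) / 6 = 22 / 6 = 3.6667 ≈ 3.67 m^3/ha/yr

3.67 m^3/ha/yr


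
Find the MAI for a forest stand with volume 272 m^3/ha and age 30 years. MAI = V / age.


MAI = 272 / 30 = 9.0667 ≈ 9.07 m^3/ha/yr

9.07 m^3/ha/yr


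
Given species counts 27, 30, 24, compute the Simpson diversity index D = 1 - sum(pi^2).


Total N = 27 + 30 + 24 = 81
Per-species terms:
  p = 27/81 = 0.333333; p^2 = 0.333333^2 = 0.111111
  p = 30/81 = 0.370370; p^2 = 0.370370^2 = 0.137174
  p = 24/81 = 0.296296; p^2 = 0.296296^2 = 0.087791
sum(p^2) = 0.111111 + 0.137174 + 0.087791 = 0.336076
D = 1 - 0.336076 = 0.663924 ≈ 0.6639

0.6639


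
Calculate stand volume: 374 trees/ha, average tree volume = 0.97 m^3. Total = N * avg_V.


V_stand = 374 * 0.97 = 362.78 ≈ 362.8 m^3/ha

362.8 m^3/ha


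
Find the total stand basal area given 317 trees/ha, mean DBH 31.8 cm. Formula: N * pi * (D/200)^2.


(D/200)^2 = (31.8/200)^2 = 0.159^2 = 0.025281
Individual BA = 3.141593 * 0.025281 = 0.0794226 m^2
Stand BA = 317 * 0.0794226 = 25.1770 ≈ 25.18 m^2/ha

25.18 m^2/ha


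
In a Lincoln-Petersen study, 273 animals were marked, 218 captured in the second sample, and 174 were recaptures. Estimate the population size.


N = M * C / R = 273 * 218 / 174 = 59514 / 174 = 342.03 ≈ 342

342 individuals


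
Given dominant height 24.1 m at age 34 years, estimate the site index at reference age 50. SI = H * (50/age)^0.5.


50/34 = 1.47059
(1.47059)^0.5 = 1.21268
SI = 24.1 * 1.21268 = 29.2256 ≈ 29.2 m

29.2 m


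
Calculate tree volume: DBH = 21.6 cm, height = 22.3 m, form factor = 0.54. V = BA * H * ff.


(D/200)^2 = (21.6/200)^2 = 0.108^2 = 0.011664
BA = 3.141593 * 0.011664 = 0.0366435 m^2
V = 0.0366435 * 22.3 * 0.54 = 0.441261 ≈ 0.441 m^3

0.441 m^3


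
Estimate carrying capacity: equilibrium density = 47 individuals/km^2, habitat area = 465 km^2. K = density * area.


K = 47 * 465 = 21855 individuals

21855 individuals


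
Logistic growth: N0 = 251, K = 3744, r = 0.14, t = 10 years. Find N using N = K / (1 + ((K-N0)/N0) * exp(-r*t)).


(K - N0)/N0 = (3744 - 251)/251 = 3493/251 = 13.9163
r*t = 0.14 * 10 = 1.4; exp(-1.4) = 0.246597
13.9163 * 0.246597 = 3.43172
1 + 3.43172 = 4.43172
N = 3744 / 4.43172 = 844.819 ≈ 845

845
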